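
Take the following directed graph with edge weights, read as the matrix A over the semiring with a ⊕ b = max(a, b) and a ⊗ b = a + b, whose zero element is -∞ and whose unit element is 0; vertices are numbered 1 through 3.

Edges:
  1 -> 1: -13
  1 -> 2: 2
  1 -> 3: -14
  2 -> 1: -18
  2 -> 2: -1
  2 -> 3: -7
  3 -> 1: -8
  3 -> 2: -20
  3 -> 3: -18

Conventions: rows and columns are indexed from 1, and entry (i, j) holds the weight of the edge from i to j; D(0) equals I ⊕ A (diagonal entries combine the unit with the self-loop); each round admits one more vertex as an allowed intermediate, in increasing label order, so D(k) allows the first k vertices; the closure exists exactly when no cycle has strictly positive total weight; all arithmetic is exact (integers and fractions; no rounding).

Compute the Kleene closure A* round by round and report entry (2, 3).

D(0):
  [0, 2, -14]
  [-18, 0, -7]
  [-8, -20, 0]
D(1):
  [0, 2, -14]
  [-18, 0, -7]
  [-8, -6, 0]
D(2):
  [0, 2, -5]
  [-18, 0, -7]
  [-8, -6, 0]
D(3):
  [0, 2, -5]
  [-15, 0, -7]
  [-8, -6, 0]
Answer: A*[2][3] = -7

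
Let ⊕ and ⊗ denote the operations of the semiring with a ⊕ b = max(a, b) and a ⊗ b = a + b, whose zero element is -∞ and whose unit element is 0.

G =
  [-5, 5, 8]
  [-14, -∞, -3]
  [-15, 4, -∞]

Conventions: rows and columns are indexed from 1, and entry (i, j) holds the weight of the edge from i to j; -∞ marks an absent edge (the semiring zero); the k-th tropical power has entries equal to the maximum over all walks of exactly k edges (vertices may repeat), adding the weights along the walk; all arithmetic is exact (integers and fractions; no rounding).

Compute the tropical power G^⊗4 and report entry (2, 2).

G^⊗2:
  [-7, 12, 3]
  [-18, 1, -6]
  [-10, -10, 1]
G^⊗3:
  [-2, 7, 9]
  [-13, -2, -2]
  [-14, 5, -2]
G^⊗4:
  [-6, 13, 6]
  [-16, 2, -5]
  [-9, 2, 2]
Key observation: the optimum is the walk 2->3->2->3->2, with weight (-3) + 4 + (-3) + 4 = 2.
Optimal value attained by: walk 2->3->2->3->2.
Answer: (G^⊗4)[2][2] = 2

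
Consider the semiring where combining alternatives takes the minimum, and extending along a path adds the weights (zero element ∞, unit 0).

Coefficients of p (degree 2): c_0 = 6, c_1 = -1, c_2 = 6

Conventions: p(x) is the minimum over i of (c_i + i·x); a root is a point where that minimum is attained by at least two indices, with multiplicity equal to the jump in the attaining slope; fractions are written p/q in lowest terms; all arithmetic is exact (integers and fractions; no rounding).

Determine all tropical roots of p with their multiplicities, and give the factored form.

hull edge (i=0, c=6) to (i=1, c=-1): slope -7, span 1
hull edge (i=1, c=-1) to (i=2, c=6): slope 7, span 1
Factored form: p(x) = 6 ⊗ (x ⊕ (-7)) ⊗ (x ⊕ 7)
Answer: roots = -7 (mult 1), 7 (mult 1)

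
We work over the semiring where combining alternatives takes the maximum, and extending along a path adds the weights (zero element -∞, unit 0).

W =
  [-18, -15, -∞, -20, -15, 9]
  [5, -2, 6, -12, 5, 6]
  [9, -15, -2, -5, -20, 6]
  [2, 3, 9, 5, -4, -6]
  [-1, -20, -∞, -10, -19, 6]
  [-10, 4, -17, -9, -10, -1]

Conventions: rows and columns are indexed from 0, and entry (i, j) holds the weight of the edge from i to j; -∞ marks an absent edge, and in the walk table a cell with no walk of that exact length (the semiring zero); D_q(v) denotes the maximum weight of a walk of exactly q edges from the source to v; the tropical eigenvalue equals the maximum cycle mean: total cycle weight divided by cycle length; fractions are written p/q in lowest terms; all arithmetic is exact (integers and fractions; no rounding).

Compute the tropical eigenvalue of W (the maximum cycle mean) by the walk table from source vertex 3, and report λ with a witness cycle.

q=0: [-∞, -∞, -∞, 0, -∞, -∞]
q=1: [2, 3, 9, 5, -4, -6]
q=2: [18, 8, 14, 10, 8, 15]
q=3: [23, 19, 19, 15, 13, 27]
q=4: [28, 31, 25, 20, 24, 32]
q=5: [36, 36, 37, 25, 36, 37]
q=6: [46, 41, 42, 32, 41, 45]
Optimal cycle mean attained by: cycle 0->5->1->2->0, total 9 + 4 + 6 + 9, length 4.
Answer: λ = 7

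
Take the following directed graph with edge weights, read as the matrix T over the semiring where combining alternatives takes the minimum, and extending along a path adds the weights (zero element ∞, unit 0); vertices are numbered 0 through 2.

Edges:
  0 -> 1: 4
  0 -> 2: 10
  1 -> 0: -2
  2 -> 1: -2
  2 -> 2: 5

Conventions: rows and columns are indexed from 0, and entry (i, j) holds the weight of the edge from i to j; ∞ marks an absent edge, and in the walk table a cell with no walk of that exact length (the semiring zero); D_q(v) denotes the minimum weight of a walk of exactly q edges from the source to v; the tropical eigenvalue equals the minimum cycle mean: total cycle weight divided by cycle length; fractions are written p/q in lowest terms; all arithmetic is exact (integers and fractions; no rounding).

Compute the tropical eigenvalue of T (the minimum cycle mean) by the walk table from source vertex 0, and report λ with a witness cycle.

q=0: [0, ∞, ∞]
q=1: [∞, 4, 10]
q=2: [2, 8, 15]
q=3: [6, 6, 12]
Optimal cycle mean attained by: cycle 0->1->0, total 4 + (-2), length 2.
Answer: λ = 1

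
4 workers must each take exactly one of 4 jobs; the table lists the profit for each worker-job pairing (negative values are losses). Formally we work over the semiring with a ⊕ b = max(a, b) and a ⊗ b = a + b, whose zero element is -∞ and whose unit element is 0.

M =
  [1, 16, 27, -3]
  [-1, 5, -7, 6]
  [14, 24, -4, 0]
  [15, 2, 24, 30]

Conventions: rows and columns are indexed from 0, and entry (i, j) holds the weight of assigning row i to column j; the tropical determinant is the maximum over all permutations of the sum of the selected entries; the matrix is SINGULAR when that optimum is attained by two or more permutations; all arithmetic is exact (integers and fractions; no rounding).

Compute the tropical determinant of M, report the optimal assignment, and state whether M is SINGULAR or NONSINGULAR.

σ = (0, 1, 2, 3): 1 + 5 + (-4) + 30 = 32
σ = (0, 1, 3, 2): 1 + 5 + 0 + 24 = 30
σ = (0, 2, 1, 3): 1 + (-7) + 24 + 30 = 48
σ = (0, 2, 3, 1): 1 + (-7) + 0 + 2 = -4
σ = (0, 3, 1, 2): 1 + 6 + 24 + 24 = 55
σ = (0, 3, 2, 1): 1 + 6 + (-4) + 2 = 5
σ = (1, 0, 2, 3): 16 + (-1) + (-4) + 30 = 41
σ = (1, 0, 3, 2): 16 + (-1) + 0 + 24 = 39
σ = (1, 2, 0, 3): 16 + (-7) + 14 + 30 = 53
σ = (1, 2, 3, 0): 16 + (-7) + 0 + 15 = 24
σ = (1, 3, 0, 2): 16 + 6 + 14 + 24 = 60
σ = (1, 3, 2, 0): 16 + 6 + (-4) + 15 = 33
σ = (2, 0, 1, 3): 27 + (-1) + 24 + 30 = 80
σ = (2, 0, 3, 1): 27 + (-1) + 0 + 2 = 28
σ = (2, 1, 0, 3): 27 + 5 + 14 + 30 = 76
σ = (2, 1, 3, 0): 27 + 5 + 0 + 15 = 47
σ = (2, 3, 0, 1): 27 + 6 + 14 + 2 = 49
σ = (2, 3, 1, 0): 27 + 6 + 24 + 15 = 72
σ = (3, 0, 1, 2): (-3) + (-1) + 24 + 24 = 44
σ = (3, 0, 2, 1): (-3) + (-1) + (-4) + 2 = -6
σ = (3, 1, 0, 2): (-3) + 5 + 14 + 24 = 40
σ = (3, 1, 2, 0): (-3) + 5 + (-4) + 15 = 13
σ = (3, 2, 0, 1): (-3) + (-7) + 14 + 2 = 6
σ = (3, 2, 1, 0): (-3) + (-7) + 24 + 15 = 29
Optimal value attained by: σ = (2, 0, 1, 3).
Answer: det⊕(M) = 80; verdict: NONSINGULAR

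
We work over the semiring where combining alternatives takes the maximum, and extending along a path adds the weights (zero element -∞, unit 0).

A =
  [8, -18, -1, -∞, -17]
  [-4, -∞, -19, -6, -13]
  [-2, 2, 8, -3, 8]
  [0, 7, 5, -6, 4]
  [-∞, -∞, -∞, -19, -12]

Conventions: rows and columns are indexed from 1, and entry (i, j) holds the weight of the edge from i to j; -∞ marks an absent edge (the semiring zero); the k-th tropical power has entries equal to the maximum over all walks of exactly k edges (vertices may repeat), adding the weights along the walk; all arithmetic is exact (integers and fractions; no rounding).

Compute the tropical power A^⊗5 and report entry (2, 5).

A^⊗2:
  [16, 1, 7, -4, 7]
  [4, 1, -1, -12, -2]
  [6, 10, 16, 5, 16]
  [8, 7, 13, 2, 13]
  [-19, -12, -14, -25, -15]
A^⊗3:
  [24, 9, 15, 4, 15]
  [12, 1, 7, -4, 7]
  [14, 18, 24, 13, 24]
  [16, 15, 21, 10, 21]
  [-11, -12, -6, -17, -6]
A^⊗4:
  [32, 17, 23, 12, 23]
  [20, 9, 15, 4, 15]
  [22, 26, 32, 21, 32]
  [24, 23, 29, 18, 29]
  [-3, -4, 2, -9, 2]
A^⊗5:
  [40, 25, 31, 20, 31]
  [28, 17, 23, 12, 23]
  [30, 34, 40, 29, 40]
  [32, 31, 37, 26, 37]
  [5, 4, 10, -1, 10]
Key observation: the optimum is the walk 2->4->3->3->3->5, with weight (-6) + 5 + 8 + 8 + 8 = 23.
Optimal value attained by: walk 2->4->3->3->3->5.
Answer: (A^⊗5)[2][5] = 23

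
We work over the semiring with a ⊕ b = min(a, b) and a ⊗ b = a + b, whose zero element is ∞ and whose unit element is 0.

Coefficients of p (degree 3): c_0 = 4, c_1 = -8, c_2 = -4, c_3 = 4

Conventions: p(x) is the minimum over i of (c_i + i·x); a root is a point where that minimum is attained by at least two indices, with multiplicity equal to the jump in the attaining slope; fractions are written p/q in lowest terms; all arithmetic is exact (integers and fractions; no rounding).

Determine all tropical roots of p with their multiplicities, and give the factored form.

hull edge (i=0, c=4) to (i=1, c=-8): slope -12, span 1
hull edge (i=1, c=-8) to (i=2, c=-4): slope 4, span 1
hull edge (i=2, c=-4) to (i=3, c=4): slope 8, span 1
Factored form: p(x) = 4 ⊗ (x ⊕ (-8)) ⊗ (x ⊕ (-4)) ⊗ (x ⊕ 12)
Answer: roots = -8 (mult 1), -4 (mult 1), 12 (mult 1)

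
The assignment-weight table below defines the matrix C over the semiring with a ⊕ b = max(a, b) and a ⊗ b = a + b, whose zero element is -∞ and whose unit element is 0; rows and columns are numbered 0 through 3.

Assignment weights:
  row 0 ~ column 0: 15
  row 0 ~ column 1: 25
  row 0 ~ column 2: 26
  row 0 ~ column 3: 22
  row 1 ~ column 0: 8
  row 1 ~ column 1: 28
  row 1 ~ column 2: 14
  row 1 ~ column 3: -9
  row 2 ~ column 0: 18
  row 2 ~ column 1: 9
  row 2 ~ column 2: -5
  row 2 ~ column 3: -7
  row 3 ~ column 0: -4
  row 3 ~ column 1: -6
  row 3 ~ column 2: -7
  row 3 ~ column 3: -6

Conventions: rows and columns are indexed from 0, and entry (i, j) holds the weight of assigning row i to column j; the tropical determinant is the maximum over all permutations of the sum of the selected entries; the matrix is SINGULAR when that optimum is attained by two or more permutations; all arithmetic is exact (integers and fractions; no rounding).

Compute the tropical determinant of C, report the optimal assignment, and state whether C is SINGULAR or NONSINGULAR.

σ = (0, 1, 2, 3): 15 + 28 + (-5) + (-6) = 32
σ = (0, 1, 3, 2): 15 + 28 + (-7) + (-7) = 29
σ = (0, 2, 1, 3): 15 + 14 + 9 + (-6) = 32
σ = (0, 2, 3, 1): 15 + 14 + (-7) + (-6) = 16
σ = (0, 3, 1, 2): 15 + (-9) + 9 + (-7) = 8
σ = (0, 3, 2, 1): 15 + (-9) + (-5) + (-6) = -5
σ = (1, 0, 2, 3): 25 + 8 + (-5) + (-6) = 22
σ = (1, 0, 3, 2): 25 + 8 + (-7) + (-7) = 19
σ = (1, 2, 0, 3): 25 + 14 + 18 + (-6) = 51
σ = (1, 2, 3, 0): 25 + 14 + (-7) + (-4) = 28
σ = (1, 3, 0, 2): 25 + (-9) + 18 + (-7) = 27
σ = (1, 3, 2, 0): 25 + (-9) + (-5) + (-4) = 7
σ = (2, 0, 1, 3): 26 + 8 + 9 + (-6) = 37
σ = (2, 0, 3, 1): 26 + 8 + (-7) + (-6) = 21
σ = (2, 1, 0, 3): 26 + 28 + 18 + (-6) = 66
σ = (2, 1, 3, 0): 26 + 28 + (-7) + (-4) = 43
σ = (2, 3, 0, 1): 26 + (-9) + 18 + (-6) = 29
σ = (2, 3, 1, 0): 26 + (-9) + 9 + (-4) = 22
σ = (3, 0, 1, 2): 22 + 8 + 9 + (-7) = 32
σ = (3, 0, 2, 1): 22 + 8 + (-5) + (-6) = 19
σ = (3, 1, 0, 2): 22 + 28 + 18 + (-7) = 61
σ = (3, 1, 2, 0): 22 + 28 + (-5) + (-4) = 41
σ = (3, 2, 0, 1): 22 + 14 + 18 + (-6) = 48
σ = (3, 2, 1, 0): 22 + 14 + 9 + (-4) = 41
Optimal value attained by: σ = (2, 1, 0, 3).
Answer: det⊕(C) = 66; verdict: NONSINGULAR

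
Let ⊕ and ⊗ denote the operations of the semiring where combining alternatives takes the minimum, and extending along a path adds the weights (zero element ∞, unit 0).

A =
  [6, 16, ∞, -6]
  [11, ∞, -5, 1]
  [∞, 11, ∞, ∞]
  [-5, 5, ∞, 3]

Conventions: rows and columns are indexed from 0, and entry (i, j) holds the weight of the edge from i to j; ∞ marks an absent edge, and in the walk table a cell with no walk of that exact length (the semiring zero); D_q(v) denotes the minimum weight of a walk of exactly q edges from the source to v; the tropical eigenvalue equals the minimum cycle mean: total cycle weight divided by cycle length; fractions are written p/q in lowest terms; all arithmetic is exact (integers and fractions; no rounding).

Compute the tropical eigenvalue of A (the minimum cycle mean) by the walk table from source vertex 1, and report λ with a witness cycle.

q=0: [∞, 0, ∞, ∞]
q=1: [11, ∞, -5, 1]
q=2: [-4, 6, ∞, 4]
q=3: [-1, 9, 1, -10]
q=4: [-15, -5, 4, -7]
Optimal cycle mean attained by: cycle 0->3->0, total (-6) + (-5), length 2.
Answer: λ = -11/2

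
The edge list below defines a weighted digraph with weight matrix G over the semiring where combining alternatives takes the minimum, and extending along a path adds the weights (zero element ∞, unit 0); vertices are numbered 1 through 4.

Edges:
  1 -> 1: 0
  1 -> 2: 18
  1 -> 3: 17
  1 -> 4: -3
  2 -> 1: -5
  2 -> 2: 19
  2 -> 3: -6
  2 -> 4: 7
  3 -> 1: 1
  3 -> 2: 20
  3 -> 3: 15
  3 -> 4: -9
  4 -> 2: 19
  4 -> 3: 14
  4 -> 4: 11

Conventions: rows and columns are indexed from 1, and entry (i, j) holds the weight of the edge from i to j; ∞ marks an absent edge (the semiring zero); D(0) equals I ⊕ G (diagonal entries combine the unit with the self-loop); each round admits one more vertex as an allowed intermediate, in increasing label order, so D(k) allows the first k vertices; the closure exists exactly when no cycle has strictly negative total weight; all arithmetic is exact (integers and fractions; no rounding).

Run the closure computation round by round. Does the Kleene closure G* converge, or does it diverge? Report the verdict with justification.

D(0):
  [0, 18, 17, -3]
  [-5, 0, -6, 7]
  [1, 20, 0, -9]
  [∞, 19, 14, 0]
D(1):
  [0, 18, 17, -3]
  [-5, 0, -6, -8]
  [1, 19, 0, -9]
  [∞, 19, 14, 0]
D(2):
  [0, 18, 12, -3]
  [-5, 0, -6, -8]
  [1, 19, 0, -9]
  [14, 19, 13, 0]
D(3):
  [0, 18, 12, -3]
  [-5, 0, -6, -15]
  [1, 19, 0, -9]
  [14, 19, 13, 0]
D(4):
  [0, 16, 10, -3]
  [-5, 0, -6, -15]
  [1, 10, 0, -9]
  [14, 19, 13, 0]
Key observation: every diagonal entry stays at the unit through all rounds, so no improving cycle exists.
Answer: CONVERGES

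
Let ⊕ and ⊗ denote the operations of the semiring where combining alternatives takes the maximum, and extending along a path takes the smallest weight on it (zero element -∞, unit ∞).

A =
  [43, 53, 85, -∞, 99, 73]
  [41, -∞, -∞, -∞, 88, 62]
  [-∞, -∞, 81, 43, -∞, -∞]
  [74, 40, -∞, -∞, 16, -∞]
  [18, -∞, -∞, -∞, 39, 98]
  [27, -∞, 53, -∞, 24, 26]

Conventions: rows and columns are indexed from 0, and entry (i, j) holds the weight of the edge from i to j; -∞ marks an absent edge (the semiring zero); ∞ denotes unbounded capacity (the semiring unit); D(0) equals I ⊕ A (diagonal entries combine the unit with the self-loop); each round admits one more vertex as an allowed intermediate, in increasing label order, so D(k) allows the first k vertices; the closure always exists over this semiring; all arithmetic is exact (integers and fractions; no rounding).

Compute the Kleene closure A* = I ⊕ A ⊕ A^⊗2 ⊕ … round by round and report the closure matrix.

D(0):
  [∞, 53, 85, -∞, 99, 73]
  [41, ∞, -∞, -∞, 88, 62]
  [-∞, -∞, ∞, 43, -∞, -∞]
  [74, 40, -∞, ∞, 16, -∞]
  [18, -∞, -∞, -∞, ∞, 98]
  [27, -∞, 53, -∞, 24, ∞]
D(1):
  [∞, 53, 85, -∞, 99, 73]
  [41, ∞, 41, -∞, 88, 62]
  [-∞, -∞, ∞, 43, -∞, -∞]
  [74, 53, 74, ∞, 74, 73]
  [18, 18, 18, -∞, ∞, 98]
  [27, 27, 53, -∞, 27, ∞]
D(2):
  [∞, 53, 85, -∞, 99, 73]
  [41, ∞, 41, -∞, 88, 62]
  [-∞, -∞, ∞, 43, -∞, -∞]
  [74, 53, 74, ∞, 74, 73]
  [18, 18, 18, -∞, ∞, 98]
  [27, 27, 53, -∞, 27, ∞]
D(3):
  [∞, 53, 85, 43, 99, 73]
  [41, ∞, 41, 41, 88, 62]
  [-∞, -∞, ∞, 43, -∞, -∞]
  [74, 53, 74, ∞, 74, 73]
  [18, 18, 18, 18, ∞, 98]
  [27, 27, 53, 43, 27, ∞]
D(4):
  [∞, 53, 85, 43, 99, 73]
  [41, ∞, 41, 41, 88, 62]
  [43, 43, ∞, 43, 43, 43]
  [74, 53, 74, ∞, 74, 73]
  [18, 18, 18, 18, ∞, 98]
  [43, 43, 53, 43, 43, ∞]
D(5):
  [∞, 53, 85, 43, 99, 98]
  [41, ∞, 41, 41, 88, 88]
  [43, 43, ∞, 43, 43, 43]
  [74, 53, 74, ∞, 74, 74]
  [18, 18, 18, 18, ∞, 98]
  [43, 43, 53, 43, 43, ∞]
D(6):
  [∞, 53, 85, 43, 99, 98]
  [43, ∞, 53, 43, 88, 88]
  [43, 43, ∞, 43, 43, 43]
  [74, 53, 74, ∞, 74, 74]
  [43, 43, 53, 43, ∞, 98]
  [43, 43, 53, 43, 43, ∞]
Answer: A* = [[∞, 53, 85, 43, 99, 98], [43, ∞, 53, 43, 88, 88], [43, 43, ∞, 43, 43, 43], [74, 53, 74, ∞, 74, 74], [43, 43, 53, 43, ∞, 98], [43, 43, 53, 43, 43, ∞]]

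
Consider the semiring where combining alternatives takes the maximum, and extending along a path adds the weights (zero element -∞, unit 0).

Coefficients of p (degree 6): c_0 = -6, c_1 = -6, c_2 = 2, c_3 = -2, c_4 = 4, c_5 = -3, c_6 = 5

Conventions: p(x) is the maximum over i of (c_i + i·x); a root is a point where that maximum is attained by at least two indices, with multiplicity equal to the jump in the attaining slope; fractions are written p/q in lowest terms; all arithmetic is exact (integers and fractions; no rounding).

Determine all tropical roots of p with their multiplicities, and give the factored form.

hull edge (i=0, c=-6) to (i=2, c=2): slope 4, span 2
hull edge (i=2, c=2) to (i=4, c=4): slope 1, span 2
hull edge (i=4, c=4) to (i=6, c=5): slope 1/2, span 2
Factored form: p(x) = 5 ⊗ (x ⊕ (-4)) ⊗ (x ⊕ (-4)) ⊗ (x ⊕ (-1)) ⊗ (x ⊕ (-1)) ⊗ (x ⊕ (-1/2)) ⊗ (x ⊕ (-1/2))
Answer: roots = -4 (mult 2), -1 (mult 2), -1/2 (mult 2)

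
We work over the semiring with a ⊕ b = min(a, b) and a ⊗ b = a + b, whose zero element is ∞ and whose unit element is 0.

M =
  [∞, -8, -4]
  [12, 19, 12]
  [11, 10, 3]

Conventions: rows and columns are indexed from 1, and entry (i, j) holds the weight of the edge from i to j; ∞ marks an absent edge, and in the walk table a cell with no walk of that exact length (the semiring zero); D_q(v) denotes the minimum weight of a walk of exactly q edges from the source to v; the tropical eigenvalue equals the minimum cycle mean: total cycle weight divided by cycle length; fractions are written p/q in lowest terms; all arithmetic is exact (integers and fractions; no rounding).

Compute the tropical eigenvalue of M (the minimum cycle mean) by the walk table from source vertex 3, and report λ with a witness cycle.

q=0: [∞, ∞, 0]
q=1: [11, 10, 3]
q=2: [14, 3, 6]
q=3: [15, 6, 9]
Optimal cycle mean attained by: cycle 1->2->1, total (-8) + 12, length 2.
Answer: λ = 2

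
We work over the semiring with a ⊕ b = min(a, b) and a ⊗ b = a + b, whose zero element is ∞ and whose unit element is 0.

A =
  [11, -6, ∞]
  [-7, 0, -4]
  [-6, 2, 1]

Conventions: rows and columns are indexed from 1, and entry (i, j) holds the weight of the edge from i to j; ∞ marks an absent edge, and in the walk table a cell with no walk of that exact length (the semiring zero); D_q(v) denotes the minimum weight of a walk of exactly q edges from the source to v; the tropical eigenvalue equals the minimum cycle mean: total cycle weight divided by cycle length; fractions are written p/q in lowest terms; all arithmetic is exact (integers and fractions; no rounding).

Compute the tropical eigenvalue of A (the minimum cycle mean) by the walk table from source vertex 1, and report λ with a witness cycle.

q=0: [0, ∞, ∞]
q=1: [11, -6, ∞]
q=2: [-13, -6, -10]
q=3: [-16, -19, -10]
Optimal cycle mean attained by: cycle 1->2->1, total (-6) + (-7), length 2.
Answer: λ = -13/2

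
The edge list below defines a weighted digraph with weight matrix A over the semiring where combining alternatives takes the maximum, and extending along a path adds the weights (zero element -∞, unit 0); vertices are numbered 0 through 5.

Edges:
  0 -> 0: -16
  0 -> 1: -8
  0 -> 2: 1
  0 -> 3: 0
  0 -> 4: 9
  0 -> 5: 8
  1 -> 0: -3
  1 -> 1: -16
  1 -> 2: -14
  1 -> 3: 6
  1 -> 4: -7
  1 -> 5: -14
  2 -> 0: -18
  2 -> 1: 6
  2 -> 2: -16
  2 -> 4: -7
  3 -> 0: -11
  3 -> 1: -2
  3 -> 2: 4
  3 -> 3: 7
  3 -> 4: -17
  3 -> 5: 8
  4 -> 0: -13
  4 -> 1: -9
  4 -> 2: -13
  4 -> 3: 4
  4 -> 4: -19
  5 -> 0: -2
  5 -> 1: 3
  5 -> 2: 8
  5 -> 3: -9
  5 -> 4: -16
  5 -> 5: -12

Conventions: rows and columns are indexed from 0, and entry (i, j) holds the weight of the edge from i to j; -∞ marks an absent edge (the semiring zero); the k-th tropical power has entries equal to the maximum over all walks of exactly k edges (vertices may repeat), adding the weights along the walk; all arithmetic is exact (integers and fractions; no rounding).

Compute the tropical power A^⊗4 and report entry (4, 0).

A^⊗2:
  [6, 11, 16, 13, -6, 8]
  [-5, 4, 10, 13, 6, 14]
  [3, -10, -8, 12, -1, -8]
  [6, 11, 16, 14, -2, 15]
  [-7, 2, 8, 11, -4, 12]
  [0, 14, -1, 9, 7, 6]
A^⊗3:
  [8, 22, 17, 20, 15, 21]
  [12, 17, 22, 20, 4, 21]
  [1, 10, 16, 19, 12, 20]
  [13, 22, 23, 21, 15, 22]
  [10, 15, 20, 18, 2, 19]
  [11, 9, 14, 20, 9, 17]
A^⊗4:
  [19, 24, 29, 28, 17, 28]
  [19, 28, 29, 27, 21, 28]
  [18, 23, 28, 26, 10, 27]
  [20, 29, 30, 28, 22, 29]
  [17, 26, 27, 25, 19, 26]
  [15, 20, 25, 27, 20, 28]
Key observation: the optimum is the walk 4->3->3->5->0, with weight 4 + 7 + 8 + (-2) = 17.
Optimal value attained by: walk 4->3->3->5->0.
Answer: (A^⊗4)[4][0] = 17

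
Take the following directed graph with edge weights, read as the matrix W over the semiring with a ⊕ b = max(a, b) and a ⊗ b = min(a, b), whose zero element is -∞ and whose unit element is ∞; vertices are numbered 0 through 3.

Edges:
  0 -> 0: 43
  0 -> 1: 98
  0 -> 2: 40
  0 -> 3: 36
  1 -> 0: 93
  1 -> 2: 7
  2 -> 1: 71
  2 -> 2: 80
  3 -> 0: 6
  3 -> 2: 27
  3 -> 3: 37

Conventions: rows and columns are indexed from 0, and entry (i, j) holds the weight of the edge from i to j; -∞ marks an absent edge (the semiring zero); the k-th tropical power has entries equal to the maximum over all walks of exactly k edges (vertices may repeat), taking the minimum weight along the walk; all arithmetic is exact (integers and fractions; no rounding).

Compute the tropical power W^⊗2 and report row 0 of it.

W^⊗2:
  [93, 43, 40, 36]
  [43, 93, 40, 36]
  [71, 71, 80, -∞]
  [6, 27, 27, 37]
Answer: row 0 of W^⊗2 = [93, 43, 40, 36]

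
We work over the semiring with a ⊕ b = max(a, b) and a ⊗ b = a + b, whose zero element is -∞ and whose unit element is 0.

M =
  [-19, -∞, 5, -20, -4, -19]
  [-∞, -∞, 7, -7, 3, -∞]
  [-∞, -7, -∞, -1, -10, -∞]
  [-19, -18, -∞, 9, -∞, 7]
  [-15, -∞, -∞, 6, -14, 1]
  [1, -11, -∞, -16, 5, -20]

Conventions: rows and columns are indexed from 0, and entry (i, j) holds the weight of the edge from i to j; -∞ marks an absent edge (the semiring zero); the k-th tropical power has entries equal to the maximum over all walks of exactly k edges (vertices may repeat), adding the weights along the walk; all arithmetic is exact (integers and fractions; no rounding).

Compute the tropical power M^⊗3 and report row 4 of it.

M^⊗2:
  [-18, -2, -14, 4, -5, -3]
  [-12, 0, -∞, 9, -3, 4]
  [-20, -19, 0, 8, -4, 6]
  [8, -4, -11, 18, 12, 16]
  [2, -10, -10, 15, 6, 13]
  [-10, -31, 6, 11, -3, 6]
M^⊗3:
  [-2, -14, 5, 13, 2, 11]
  [5, -7, 7, 18, 9, 16]
  [7, -5, -12, 17, 11, 15]
  [17, 5, 13, 27, 21, 25]
  [14, 2, 7, 24, 18, 22]
  [7, -1, -5, 20, 11, 18]
Answer: row 4 of M^⊗3 = [14, 2, 7, 24, 18, 22]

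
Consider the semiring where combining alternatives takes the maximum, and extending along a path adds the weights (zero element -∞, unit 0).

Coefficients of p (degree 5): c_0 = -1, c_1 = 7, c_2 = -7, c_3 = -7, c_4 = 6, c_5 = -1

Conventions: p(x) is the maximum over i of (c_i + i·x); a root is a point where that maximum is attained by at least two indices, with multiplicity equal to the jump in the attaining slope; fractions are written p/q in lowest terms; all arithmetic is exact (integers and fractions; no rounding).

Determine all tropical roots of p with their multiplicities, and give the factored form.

hull edge (i=0, c=-1) to (i=1, c=7): slope 8, span 1
hull edge (i=1, c=7) to (i=4, c=6): slope -1/3, span 3
hull edge (i=4, c=6) to (i=5, c=-1): slope -7, span 1
Factored form: p(x) = -1 ⊗ (x ⊕ (-8)) ⊗ (x ⊕ 1/3) ⊗ (x ⊕ 1/3) ⊗ (x ⊕ 1/3) ⊗ (x ⊕ 7)
Answer: roots = -8 (mult 1), 1/3 (mult 3), 7 (mult 1)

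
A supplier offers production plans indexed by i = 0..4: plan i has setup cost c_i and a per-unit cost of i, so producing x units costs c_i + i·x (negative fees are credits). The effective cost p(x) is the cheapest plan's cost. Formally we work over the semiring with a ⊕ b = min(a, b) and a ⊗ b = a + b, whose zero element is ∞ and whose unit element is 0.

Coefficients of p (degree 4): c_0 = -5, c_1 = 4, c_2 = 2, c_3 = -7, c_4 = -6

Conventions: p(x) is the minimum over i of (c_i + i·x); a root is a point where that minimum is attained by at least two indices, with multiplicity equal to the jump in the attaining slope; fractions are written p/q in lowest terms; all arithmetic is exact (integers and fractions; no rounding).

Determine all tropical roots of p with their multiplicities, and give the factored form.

hull edge (i=0, c=-5) to (i=3, c=-7): slope -2/3, span 3
hull edge (i=3, c=-7) to (i=4, c=-6): slope 1, span 1
Factored form: p(x) = -6 ⊗ (x ⊕ (-1)) ⊗ (x ⊕ 2/3) ⊗ (x ⊕ 2/3) ⊗ (x ⊕ 2/3)
Answer: roots = -1 (mult 1), 2/3 (mult 3)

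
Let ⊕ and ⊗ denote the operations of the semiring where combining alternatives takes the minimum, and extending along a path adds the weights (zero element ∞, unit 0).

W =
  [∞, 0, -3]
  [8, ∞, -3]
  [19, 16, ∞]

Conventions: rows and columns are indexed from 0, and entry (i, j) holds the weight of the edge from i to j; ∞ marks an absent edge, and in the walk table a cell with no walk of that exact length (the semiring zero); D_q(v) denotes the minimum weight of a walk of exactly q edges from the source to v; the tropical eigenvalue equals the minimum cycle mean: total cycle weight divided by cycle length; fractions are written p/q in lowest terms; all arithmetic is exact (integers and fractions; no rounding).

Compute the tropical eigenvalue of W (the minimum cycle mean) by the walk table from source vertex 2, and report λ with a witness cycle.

q=0: [∞, ∞, 0]
q=1: [19, 16, ∞]
q=2: [24, 19, 13]
q=3: [27, 24, 16]
Optimal cycle mean attained by: cycle 0->1->0, total 0 + 8, length 2.
Answer: λ = 4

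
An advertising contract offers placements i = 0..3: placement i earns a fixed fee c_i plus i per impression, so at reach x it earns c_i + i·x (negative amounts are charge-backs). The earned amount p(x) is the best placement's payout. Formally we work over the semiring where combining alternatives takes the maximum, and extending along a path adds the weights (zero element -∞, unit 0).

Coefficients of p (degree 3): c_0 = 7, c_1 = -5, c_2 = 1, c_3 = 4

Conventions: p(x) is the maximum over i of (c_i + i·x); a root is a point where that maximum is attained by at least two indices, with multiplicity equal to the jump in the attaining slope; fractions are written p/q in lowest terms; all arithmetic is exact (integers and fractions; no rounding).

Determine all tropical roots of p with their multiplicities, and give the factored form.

hull edge (i=0, c=7) to (i=3, c=4): slope -1, span 3
Factored form: p(x) = 4 ⊗ (x ⊕ 1) ⊗ (x ⊕ 1) ⊗ (x ⊕ 1)
Answer: roots = 1 (mult 3)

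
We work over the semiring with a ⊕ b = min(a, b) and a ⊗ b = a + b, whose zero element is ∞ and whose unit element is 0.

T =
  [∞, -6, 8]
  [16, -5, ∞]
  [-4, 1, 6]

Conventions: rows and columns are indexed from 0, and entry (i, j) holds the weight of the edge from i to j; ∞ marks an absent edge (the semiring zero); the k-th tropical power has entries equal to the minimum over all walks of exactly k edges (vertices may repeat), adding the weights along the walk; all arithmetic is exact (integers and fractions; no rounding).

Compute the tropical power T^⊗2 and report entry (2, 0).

T^⊗2:
  [4, -11, 14]
  [11, -10, 24]
  [2, -10, 4]
Key observation: the optimum is the walk 2->2->0, with weight 6 + (-4) = 2.
Optimal value attained by: walk 2->2->0.
Answer: (T^⊗2)[2][0] = 2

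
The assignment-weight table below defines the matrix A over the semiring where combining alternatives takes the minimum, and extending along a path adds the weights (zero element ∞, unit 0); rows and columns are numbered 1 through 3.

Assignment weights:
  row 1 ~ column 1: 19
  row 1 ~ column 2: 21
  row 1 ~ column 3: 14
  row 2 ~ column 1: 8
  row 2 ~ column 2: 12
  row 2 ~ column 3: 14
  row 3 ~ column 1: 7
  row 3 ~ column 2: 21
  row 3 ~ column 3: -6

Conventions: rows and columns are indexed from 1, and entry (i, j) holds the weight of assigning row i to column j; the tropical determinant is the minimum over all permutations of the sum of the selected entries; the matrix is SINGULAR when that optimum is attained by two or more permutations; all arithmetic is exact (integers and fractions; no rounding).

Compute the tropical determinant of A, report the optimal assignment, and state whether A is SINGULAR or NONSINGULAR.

σ = (1, 2, 3): 19 + 12 + (-6) = 25
σ = (1, 3, 2): 19 + 14 + 21 = 54
σ = (2, 1, 3): 21 + 8 + (-6) = 23
σ = (2, 3, 1): 21 + 14 + 7 = 42
σ = (3, 1, 2): 14 + 8 + 21 = 43
σ = (3, 2, 1): 14 + 12 + 7 = 33
Optimal value attained by: σ = (2, 1, 3).
Answer: det⊕(A) = 23; verdict: NONSINGULAR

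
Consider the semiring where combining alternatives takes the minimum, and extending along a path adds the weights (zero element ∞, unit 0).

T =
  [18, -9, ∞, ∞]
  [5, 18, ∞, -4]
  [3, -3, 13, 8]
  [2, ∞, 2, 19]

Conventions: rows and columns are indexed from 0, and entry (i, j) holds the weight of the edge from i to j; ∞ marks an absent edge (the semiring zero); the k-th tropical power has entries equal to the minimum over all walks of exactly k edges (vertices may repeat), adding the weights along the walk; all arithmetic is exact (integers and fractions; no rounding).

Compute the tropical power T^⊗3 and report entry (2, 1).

T^⊗2:
  [-4, 9, ∞, -13]
  [-2, -4, -2, 14]
  [2, -6, 10, -7]
  [5, -7, 15, 10]
T^⊗3:
  [-11, -13, -11, 5]
  [1, -11, 11, -8]
  [-5, -7, -5, -10]
  [-2, -4, 12, -11]
Key observation: the optimum is the walk 2->1->0->1, with weight (-3) + 5 + (-9) = -7.
Optimal value attained by: walk 2->1->0->1.
Answer: (T^⊗3)[2][1] = -7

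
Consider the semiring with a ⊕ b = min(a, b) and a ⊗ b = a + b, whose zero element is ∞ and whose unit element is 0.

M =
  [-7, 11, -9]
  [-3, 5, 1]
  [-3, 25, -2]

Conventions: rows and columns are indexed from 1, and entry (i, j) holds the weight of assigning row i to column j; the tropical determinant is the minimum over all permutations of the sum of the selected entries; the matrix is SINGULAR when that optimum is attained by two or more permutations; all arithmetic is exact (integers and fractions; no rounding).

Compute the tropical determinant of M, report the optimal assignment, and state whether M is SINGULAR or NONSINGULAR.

σ = (1, 2, 3): (-7) + 5 + (-2) = -4
σ = (1, 3, 2): (-7) + 1 + 25 = 19
σ = (2, 1, 3): 11 + (-3) + (-2) = 6
σ = (2, 3, 1): 11 + 1 + (-3) = 9
σ = (3, 1, 2): (-9) + (-3) + 25 = 13
σ = (3, 2, 1): (-9) + 5 + (-3) = -7
Optimal value attained by: σ = (3, 2, 1).
Answer: det⊕(M) = -7; verdict: NONSINGULAR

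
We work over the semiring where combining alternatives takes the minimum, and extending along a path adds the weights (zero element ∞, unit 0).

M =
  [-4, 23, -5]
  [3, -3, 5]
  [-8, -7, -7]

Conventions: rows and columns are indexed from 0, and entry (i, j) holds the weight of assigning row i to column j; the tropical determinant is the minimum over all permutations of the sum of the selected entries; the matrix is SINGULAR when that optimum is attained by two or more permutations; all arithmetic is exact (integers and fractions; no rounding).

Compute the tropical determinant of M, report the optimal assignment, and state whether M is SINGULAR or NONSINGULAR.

σ = (0, 1, 2): (-4) + (-3) + (-7) = -14
σ = (0, 2, 1): (-4) + 5 + (-7) = -6
σ = (1, 0, 2): 23 + 3 + (-7) = 19
σ = (1, 2, 0): 23 + 5 + (-8) = 20
σ = (2, 0, 1): (-5) + 3 + (-7) = -9
σ = (2, 1, 0): (-5) + (-3) + (-8) = -16
Optimal value attained by: σ = (2, 1, 0).
Answer: det⊕(M) = -16; verdict: NONSINGULAR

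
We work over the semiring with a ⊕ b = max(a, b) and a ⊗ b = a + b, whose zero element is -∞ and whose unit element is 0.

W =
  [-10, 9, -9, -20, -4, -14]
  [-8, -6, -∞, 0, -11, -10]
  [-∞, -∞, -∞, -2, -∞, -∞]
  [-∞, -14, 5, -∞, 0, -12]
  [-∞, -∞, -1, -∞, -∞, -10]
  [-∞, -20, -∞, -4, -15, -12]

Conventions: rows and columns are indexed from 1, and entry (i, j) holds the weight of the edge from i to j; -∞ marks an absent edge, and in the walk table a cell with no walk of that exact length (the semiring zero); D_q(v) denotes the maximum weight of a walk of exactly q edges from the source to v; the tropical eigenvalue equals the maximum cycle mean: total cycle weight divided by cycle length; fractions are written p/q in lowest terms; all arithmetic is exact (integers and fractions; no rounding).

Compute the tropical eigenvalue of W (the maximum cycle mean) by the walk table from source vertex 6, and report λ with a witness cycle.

q=0: [-∞, -∞, -∞, -∞, -∞, 0]
q=1: [-∞, -20, -∞, -4, -15, -12]
q=2: [-28, -18, 1, -16, -4, -16]
q=3: [-26, -19, -5, -1, -16, -14]
q=4: [-27, -15, 4, -7, -1, -13]
q=5: [-23, -18, -2, 2, -7, -11]
q=6: [-26, -12, 7, -4, 2, -10]
Optimal cycle mean attained by: cycle 3->4->3, total (-2) + 5, length 2.
Answer: λ = 3/2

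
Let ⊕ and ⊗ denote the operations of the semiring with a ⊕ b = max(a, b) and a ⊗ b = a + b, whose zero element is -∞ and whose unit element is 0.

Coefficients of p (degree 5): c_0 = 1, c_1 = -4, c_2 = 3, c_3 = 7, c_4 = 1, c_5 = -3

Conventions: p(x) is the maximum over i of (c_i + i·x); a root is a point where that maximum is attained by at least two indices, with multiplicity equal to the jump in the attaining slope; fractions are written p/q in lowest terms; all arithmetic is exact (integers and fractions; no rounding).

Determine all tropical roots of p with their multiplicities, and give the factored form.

hull edge (i=0, c=1) to (i=3, c=7): slope 2, span 3
hull edge (i=3, c=7) to (i=5, c=-3): slope -5, span 2
Factored form: p(x) = -3 ⊗ (x ⊕ (-2)) ⊗ (x ⊕ (-2)) ⊗ (x ⊕ (-2)) ⊗ (x ⊕ 5) ⊗ (x ⊕ 5)
Answer: roots = -2 (mult 3), 5 (mult 2)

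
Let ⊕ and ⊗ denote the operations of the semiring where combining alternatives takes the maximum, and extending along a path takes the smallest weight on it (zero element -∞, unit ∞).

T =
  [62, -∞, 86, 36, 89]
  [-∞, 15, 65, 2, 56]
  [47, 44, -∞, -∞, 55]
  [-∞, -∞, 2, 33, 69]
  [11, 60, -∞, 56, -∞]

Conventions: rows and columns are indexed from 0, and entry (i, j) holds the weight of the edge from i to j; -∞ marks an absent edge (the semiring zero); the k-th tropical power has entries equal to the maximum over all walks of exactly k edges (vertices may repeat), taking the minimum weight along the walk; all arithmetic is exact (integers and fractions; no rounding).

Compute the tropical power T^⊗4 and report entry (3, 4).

T^⊗2:
  [62, 60, 62, 56, 62]
  [47, 56, 15, 56, 55]
  [47, 55, 47, 55, 47]
  [11, 60, 2, 56, 33]
  [11, 15, 60, 33, 56]
T^⊗3:
  [62, 60, 62, 56, 62]
  [47, 55, 56, 55, 56]
  [47, 47, 55, 47, 55]
  [11, 33, 60, 33, 56]
  [47, 56, 15, 56, 55]
T^⊗4:
  [62, 60, 62, 56, 62]
  [47, 56, 55, 56, 55]
  [47, 55, 47, 55, 55]
  [47, 56, 33, 56, 55]
  [47, 55, 56, 55, 56]
Key observation: the optimum is the walk 3->4->1->2->4, with weight 69 min 60 min 65 min 55 = 55.
Optimal value attained by: walk 3->4->1->2->4.
Answer: (T^⊗4)[3][4] = 55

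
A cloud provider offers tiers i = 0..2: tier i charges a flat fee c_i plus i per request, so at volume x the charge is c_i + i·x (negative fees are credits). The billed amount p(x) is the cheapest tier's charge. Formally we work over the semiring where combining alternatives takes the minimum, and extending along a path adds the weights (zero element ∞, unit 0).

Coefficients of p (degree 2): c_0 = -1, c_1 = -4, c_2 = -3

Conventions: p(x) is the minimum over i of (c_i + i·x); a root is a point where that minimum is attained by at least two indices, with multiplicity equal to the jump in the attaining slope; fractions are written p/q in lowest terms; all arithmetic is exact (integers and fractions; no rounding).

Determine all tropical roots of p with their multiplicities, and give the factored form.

hull edge (i=0, c=-1) to (i=1, c=-4): slope -3, span 1
hull edge (i=1, c=-4) to (i=2, c=-3): slope 1, span 1
Factored form: p(x) = -3 ⊗ (x ⊕ (-1)) ⊗ (x ⊕ 3)
Answer: roots = -1 (mult 1), 3 (mult 1)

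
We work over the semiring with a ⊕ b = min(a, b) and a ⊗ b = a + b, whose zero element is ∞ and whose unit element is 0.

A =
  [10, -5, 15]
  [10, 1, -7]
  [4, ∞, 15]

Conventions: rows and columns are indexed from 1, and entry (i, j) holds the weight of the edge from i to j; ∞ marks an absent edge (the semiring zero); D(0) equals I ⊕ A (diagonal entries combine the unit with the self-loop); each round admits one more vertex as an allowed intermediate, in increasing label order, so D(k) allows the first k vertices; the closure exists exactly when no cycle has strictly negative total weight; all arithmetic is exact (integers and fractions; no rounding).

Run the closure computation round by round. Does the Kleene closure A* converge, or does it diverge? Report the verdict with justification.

D(0):
  [0, -5, 15]
  [10, 0, -7]
  [4, ∞, 0]
D(1):
  [0, -5, 15]
  [10, 0, -7]
  [4, -1, 0]
Detection: at round 2, diagonal entry (3, 3) turns strictly negative.
Key observation: the cycle 3->1->2->3 has total weight 4 + (-5) + (-7), which is strictly negative.
Answer: DIVERGES — negative cycle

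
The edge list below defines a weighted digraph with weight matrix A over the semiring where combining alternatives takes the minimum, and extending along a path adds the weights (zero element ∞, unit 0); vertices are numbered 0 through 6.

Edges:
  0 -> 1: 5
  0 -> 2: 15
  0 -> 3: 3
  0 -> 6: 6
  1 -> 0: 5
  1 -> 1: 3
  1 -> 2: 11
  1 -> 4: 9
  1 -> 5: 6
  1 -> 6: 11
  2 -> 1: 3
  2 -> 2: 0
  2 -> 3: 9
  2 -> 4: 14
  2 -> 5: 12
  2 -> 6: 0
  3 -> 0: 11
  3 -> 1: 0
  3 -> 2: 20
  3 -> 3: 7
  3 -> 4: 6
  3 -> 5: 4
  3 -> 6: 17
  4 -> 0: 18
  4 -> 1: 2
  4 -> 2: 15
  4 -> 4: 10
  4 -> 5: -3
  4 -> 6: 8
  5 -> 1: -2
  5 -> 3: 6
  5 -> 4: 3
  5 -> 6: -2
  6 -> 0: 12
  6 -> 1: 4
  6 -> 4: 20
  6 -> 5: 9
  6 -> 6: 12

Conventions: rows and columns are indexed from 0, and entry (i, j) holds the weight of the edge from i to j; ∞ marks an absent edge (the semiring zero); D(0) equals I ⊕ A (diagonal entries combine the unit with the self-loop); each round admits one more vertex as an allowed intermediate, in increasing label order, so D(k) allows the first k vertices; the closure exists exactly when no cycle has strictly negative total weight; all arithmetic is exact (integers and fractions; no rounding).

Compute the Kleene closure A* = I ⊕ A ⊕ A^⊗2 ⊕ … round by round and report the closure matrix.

D(0):
  [0, 5, 15, 3, ∞, ∞, 6]
  [5, 0, 11, ∞, 9, 6, 11]
  [∞, 3, 0, 9, 14, 12, 0]
  [11, 0, 20, 0, 6, 4, 17]
  [18, 2, 15, ∞, 0, -3, 8]
  [∞, -2, ∞, 6, 3, 0, -2]
  [12, 4, ∞, ∞, 20, 9, 0]
D(1):
  [0, 5, 15, 3, ∞, ∞, 6]
  [5, 0, 11, 8, 9, 6, 11]
  [∞, 3, 0, 9, 14, 12, 0]
  [11, 0, 20, 0, 6, 4, 17]
  [18, 2, 15, 21, 0, -3, 8]
  [∞, -2, ∞, 6, 3, 0, -2]
  [12, 4, 27, 15, 20, 9, 0]
D(2):
  [0, 5, 15, 3, 14, 11, 6]
  [5, 0, 11, 8, 9, 6, 11]
  [8, 3, 0, 9, 12, 9, 0]
  [5, 0, 11, 0, 6, 4, 11]
  [7, 2, 13, 10, 0, -3, 8]
  [3, -2, 9, 6, 3, 0, -2]
  [9, 4, 15, 12, 13, 9, 0]
D(3):
  [0, 5, 15, 3, 14, 11, 6]
  [5, 0, 11, 8, 9, 6, 11]
  [8, 3, 0, 9, 12, 9, 0]
  [5, 0, 11, 0, 6, 4, 11]
  [7, 2, 13, 10, 0, -3, 8]
  [3, -2, 9, 6, 3, 0, -2]
  [9, 4, 15, 12, 13, 9, 0]
D(4):
  [0, 3, 14, 3, 9, 7, 6]
  [5, 0, 11, 8, 9, 6, 11]
  [8, 3, 0, 9, 12, 9, 0]
  [5, 0, 11, 0, 6, 4, 11]
  [7, 2, 13, 10, 0, -3, 8]
  [3, -2, 9, 6, 3, 0, -2]
  [9, 4, 15, 12, 13, 9, 0]
D(5):
  [0, 3, 14, 3, 9, 6, 6]
  [5, 0, 11, 8, 9, 6, 11]
  [8, 3, 0, 9, 12, 9, 0]
  [5, 0, 11, 0, 6, 3, 11]
  [7, 2, 13, 10, 0, -3, 8]
  [3, -2, 9, 6, 3, 0, -2]
  [9, 4, 15, 12, 13, 9, 0]
D(6):
  [0, 3, 14, 3, 9, 6, 4]
  [5, 0, 11, 8, 9, 6, 4]
  [8, 3, 0, 9, 12, 9, 0]
  [5, 0, 11, 0, 6, 3, 1]
  [0, -5, 6, 3, 0, -3, -5]
  [3, -2, 9, 6, 3, 0, -2]
  [9, 4, 15, 12, 12, 9, 0]
D(7):
  [0, 3, 14, 3, 9, 6, 4]
  [5, 0, 11, 8, 9, 6, 4]
  [8, 3, 0, 9, 12, 9, 0]
  [5, 0, 11, 0, 6, 3, 1]
  [0, -5, 6, 3, 0, -3, -5]
  [3, -2, 9, 6, 3, 0, -2]
  [9, 4, 15, 12, 12, 9, 0]
Answer: A* = [[0, 3, 14, 3, 9, 6, 4], [5, 0, 11, 8, 9, 6, 4], [8, 3, 0, 9, 12, 9, 0], [5, 0, 11, 0, 6, 3, 1], [0, -5, 6, 3, 0, -3, -5], [3, -2, 9, 6, 3, 0, -2], [9, 4, 15, 12, 12, 9, 0]]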